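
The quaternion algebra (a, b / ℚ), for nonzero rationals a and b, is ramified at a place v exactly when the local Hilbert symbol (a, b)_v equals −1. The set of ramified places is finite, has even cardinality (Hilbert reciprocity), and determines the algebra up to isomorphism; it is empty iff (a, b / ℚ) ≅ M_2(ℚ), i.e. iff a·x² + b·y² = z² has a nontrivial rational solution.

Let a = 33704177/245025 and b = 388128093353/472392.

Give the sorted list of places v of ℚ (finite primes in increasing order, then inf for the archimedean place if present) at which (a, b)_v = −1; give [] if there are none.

[]

Mod squares: a ≡ 377, b ≡ 2146. Check v ∈ {∞, 2, 3, 5, 7, 11, 13, 19, 23, 29, 37}.
v=7: a=7^0·(≡6), b=7^2·(≡4) mod 7; (6|7)=-1, (4|7)=+1; (−1)^{0·2·3}·(-1)^2·(+1)^0 = +1.
v=29: a=29^1·(≡24), b=29^1·(≡5) mod 29; (24|29)=+1, (5|29)=+1; (−1)^{1·1·14}·(+1)^1·(+1)^1 = +1.
v=3: a=3^-4·(≡2), b=3^-10·(≡1) mod 3; (2|3)=-1, (1|3)=+1; (−1)^{-4·-10·1}·(-1)^-10·(+1)^-4 = +1.
v=11: a=11^-2·(≡1), b=11^2·(≡3) mod 11; (1|11)=+1, (3|11)=+1; (−1)^{-2·2·5}·(+1)^2·(+1)^-2 = +1.
v=∞: 377 > 0 and 2146 > 0  ⇒  (a,b)_∞ = +1.
v=13: a=13^3·(≡1), b=13^2·(≡4) mod 13; (1|13)=+1, (4|13)=+1; (−1)^{3·2·6}·(+1)^2·(+1)^3 = +1.
v=19: a=19^0·(≡1), b=19^2·(≡15) mod 19; (1|19)=+1, (15|19)=-1; (−1)^{0·2·9}·(+1)^2·(-1)^0 = +1.
v=5: a=5^-2·(≡2), b=5^0·(≡4) mod 5; (2|5)=-1, (4|5)=+1; (−1)^{-2·0·2}·(-1)^0·(+1)^-2 = +1.
v=2: v_2(a)=0, v_2(b)=-3; units ≡ 1, 1 (mod 8); ε·ε+αω+βω = 0·0+0·0+-3·0 ≡ 0  ⇒  (a,b)_2 = +1.
v=23: a=23^2·(≡12), b=23^0·(≡11) mod 23; (12|23)=+1, (11|23)=-1; (−1)^{2·0·11}·(+1)^0·(-1)^2 = +1.
v=37: a=37^0·(≡36), b=37^1·(≡25) mod 37; (36|37)=+1, (25|37)=+1; (−1)^{0·1·18}·(+1)^1·(+1)^0 = +1.
Every local symbol is +1, so the conic 377·x² + 2146·y² = z² has ℚ_v-points for all v and hence a ℚ-point; (a, b / ℚ) ≅ M_2(ℚ).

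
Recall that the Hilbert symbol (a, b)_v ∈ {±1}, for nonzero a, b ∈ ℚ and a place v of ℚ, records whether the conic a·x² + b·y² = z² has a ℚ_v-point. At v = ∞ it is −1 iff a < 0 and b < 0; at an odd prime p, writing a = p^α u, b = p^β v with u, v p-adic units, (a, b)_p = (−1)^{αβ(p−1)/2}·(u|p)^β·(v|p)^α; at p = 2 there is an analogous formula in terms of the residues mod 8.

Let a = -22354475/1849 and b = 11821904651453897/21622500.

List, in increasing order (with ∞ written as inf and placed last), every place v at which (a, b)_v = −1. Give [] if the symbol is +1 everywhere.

[13, 23]

Mod squares: a ≡ -5291, b ≡ 7337. Check v ∈ {∞, 2, 3, 5, 7, 11, 13, 23, 29, 31, 37, 43}.
v=11: a=11^1·(≡3), b=11^1·(≡7) mod 11; (3|11)=+1, (7|11)=-1; (−1)^{1·1·5}·(+1)^1·(-1)^1 = +1.
v=29: a=29^0·(≡4), b=29^3·(≡21) mod 29; (4|29)=+1, (21|29)=-1; (−1)^{0·3·14}·(+1)^3·(-1)^0 = +1.
v=31: a=31^0·(≡20), b=31^-2·(≡17) mod 31; (20|31)=+1, (17|31)=-1; (−1)^{0·-2·15}·(+1)^-2·(-1)^0 = +1.
v=13: a=13^3·(≡10), b=13^4·(≡2) mod 13; (10|13)=+1, (2|13)=-1; (−1)^{3·4·6}·(+1)^4·(-1)^3 = -1.
v=7: a=7^0·(≡4), b=7^2·(≡1) mod 7; (4|7)=+1, (1|7)=+1; (−1)^{0·2·3}·(+1)^2·(+1)^0 = +1.
v=3: a=3^0·(≡1), b=3^-2·(≡2) mod 3; (1|3)=+1, (2|3)=-1; (−1)^{0·-2·1}·(+1)^-2·(-1)^0 = +1.
v=37: a=37^1·(≡2), b=37^2·(≡9) mod 37; (2|37)=-1, (9|37)=+1; (−1)^{1·2·18}·(-1)^2·(+1)^1 = +1.
v=23: a=23^0·(≡11), b=23^1·(≡19) mod 23; (11|23)=-1, (19|23)=-1; (−1)^{0·1·11}·(-1)^1·(-1)^0 = -1.
v=43: a=43^-2·(≡21), b=43^0·(≡33) mod 43; (21|43)=+1, (33|43)=-1; (−1)^{-2·0·21}·(+1)^0·(-1)^-2 = +1.
v=2: v_2(a)=0, v_2(b)=-2; units ≡ 5, 1 (mod 8); ε·ε+αω+βω = 0·0+0·0+-2·1 ≡ 0  ⇒  (a,b)_2 = +1.
v=5: a=5^2·(≡4), b=5^-4·(≡2) mod 5; (4|5)=+1, (2|5)=-1; (−1)^{2·-4·2}·(+1)^-4·(-1)^2 = +1.
v=∞: -5291 < 0 and 7337 > 0  ⇒  (a,b)_∞ = +1.
Ram(-5291, 7337) = {13, 23}; no ℚ_13-point on the conic.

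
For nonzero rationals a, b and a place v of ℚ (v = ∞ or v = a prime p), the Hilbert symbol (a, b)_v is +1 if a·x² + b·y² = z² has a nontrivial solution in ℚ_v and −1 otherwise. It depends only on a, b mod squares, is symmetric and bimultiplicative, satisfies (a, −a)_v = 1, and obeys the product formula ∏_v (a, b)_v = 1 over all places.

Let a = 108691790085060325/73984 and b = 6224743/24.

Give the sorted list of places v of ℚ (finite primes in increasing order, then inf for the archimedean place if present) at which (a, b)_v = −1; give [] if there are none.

[2, 7]

(a, b) ≡ (13, 42) mod (ℚ^×)²; places V = {2, 3, 5, 7, 11, 13, 17, 23, 41, 43, ∞}.
(a,b)_∞: sgn(13)=+, sgn(42)=+, so +1.
(a,b)_2: α=-8, β=-3; u≡5, v≡5 (mod 8); ε(u)ε(v)=0·0, αω(v)=-8·1, βω(u)=-3·1; sum ≡ 1  ⇒  -1.
(a,b)_7: α=0, u≡3; β=1, v≡6 (mod 7); (3|7)=-1, (6|7)=-1; sign (−1)^0·-1^1·-1^0 = -1.
(a,b)_11: α=2, u≡10; β=0, v≡4 (mod 11); (10|11)=-1, (4|11)=+1; sign (−1)^0·-1^0·+1^2 = +1.
(a,b)_17: α=-2, u≡8; β=0, v≡13 (mod 17); (8|17)=+1, (13|17)=+1; sign (−1)^0·+1^0·+1^-2 = +1.
(a,b)_13: α=1, u≡1; β=0, v≡4 (mod 13); (1|13)=+1, (4|13)=+1; sign (−1)^0·+1^0·+1^1 = +1.
(a,b)_41: α=4, u≡28; β=2, v≡33 (mod 41); (28|41)=-1, (33|41)=+1; sign (−1)^0·-1^2·+1^4 = +1.
(a,b)_43: α=2, u≡13; β=0, v≡8 (mod 43); (13|43)=+1, (8|43)=-1; sign (−1)^0·+1^0·-1^2 = +1.
(a,b)_5: α=2, u≡2; β=0, v≡2 (mod 5); (2|5)=-1, (2|5)=-1; sign (−1)^0·-1^0·-1^2 = +1.
(a,b)_3: α=0, u≡1; β=-1, v≡2 (mod 3); (1|3)=+1, (2|3)=-1; sign (−1)^0·+1^-1·-1^0 = +1.
(a,b)_23: α=2, u≡6; β=2, v≡14 (mod 23); (6|23)=+1, (14|23)=-1; sign (−1)^0·+1^2·-1^2 = +1.
Ram(13, 42) = {2, 7}; no ℚ_2-point on the conic.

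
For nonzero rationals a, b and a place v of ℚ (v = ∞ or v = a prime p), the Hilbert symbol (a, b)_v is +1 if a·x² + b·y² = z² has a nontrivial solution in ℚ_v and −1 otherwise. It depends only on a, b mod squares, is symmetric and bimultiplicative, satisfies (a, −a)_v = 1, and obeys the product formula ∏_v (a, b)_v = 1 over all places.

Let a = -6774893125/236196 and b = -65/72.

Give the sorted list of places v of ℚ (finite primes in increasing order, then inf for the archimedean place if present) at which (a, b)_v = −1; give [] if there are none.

[7, 11, 17, inf]

Mod squares: a ≡ -1309, b ≡ -130. Check v ∈ {∞, 2, 3, 5, 7, 11, 13, 17}.
v=3: a=3^-10·(≡2), b=3^-2·(≡2) mod 3; (2|3)=-1, (2|3)=-1; (−1)^{-10·-2·1}·(-1)^-2·(-1)^-10 = +1.
v=5: a=5^4·(≡1), b=5^1·(≡1) mod 5; (1|5)=+1, (1|5)=+1; (−1)^{4·1·2}·(+1)^1·(+1)^4 = +1.
v=∞: -1309 < 0 and -130 < 0  ⇒  (a,b)_∞ = -1.
v=13: a=13^2·(≡12), b=13^1·(≡3) mod 13; (12|13)=+1, (3|13)=+1; (−1)^{2·1·6}·(+1)^1·(+1)^2 = +1.
v=2: v_2(a)=-2, v_2(b)=-3; units ≡ 3, 7 (mod 8); ε·ε+αω+βω = 1·1+-2·0+-3·1 ≡ 0  ⇒  (a,b)_2 = +1.
v=7: a=7^3·(≡2), b=7^0·(≡6) mod 7; (2|7)=+1, (6|7)=-1; (−1)^{3·0·3}·(+1)^0·(-1)^3 = -1.
v=11: a=11^1·(≡2), b=11^0·(≡2) mod 11; (2|11)=-1, (2|11)=-1; (−1)^{1·0·5}·(-1)^0·(-1)^1 = -1.
v=17: a=17^1·(≡15), b=17^0·(≡5) mod 17; (15|17)=+1, (5|17)=-1; (−1)^{1·0·8}·(+1)^0·(-1)^1 = -1.
(-1309, -130 / ℚ) ramifies at {7, 11, 17, ∞}: a division algebra.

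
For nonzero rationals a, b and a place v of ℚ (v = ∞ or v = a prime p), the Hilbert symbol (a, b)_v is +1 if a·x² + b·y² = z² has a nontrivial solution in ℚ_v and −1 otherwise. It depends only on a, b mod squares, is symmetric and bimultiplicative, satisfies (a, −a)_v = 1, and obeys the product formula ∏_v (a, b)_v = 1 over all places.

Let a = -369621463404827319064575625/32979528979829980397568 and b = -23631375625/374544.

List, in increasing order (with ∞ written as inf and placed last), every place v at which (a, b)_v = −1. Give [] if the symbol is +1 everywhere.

[3, inf]

Mod squares: a ≡ -3, b ≡ -1. Check v ∈ {∞, 2, 3, 5, 11, 13, 17, 43}.
v=17: a=17^-4·(≡7), b=17^-2·(≡8) mod 17; (7|17)=-1, (8|17)=+1; (−1)^{-4·-2·8}·(-1)^-2·(+1)^-4 = +1.
v=∞: -3 < 0 and -1 < 0  ⇒  (a,b)_∞ = -1.
v=11: a=11^6·(≡8), b=11^2·(≡6) mod 11; (8|11)=-1, (6|11)=-1; (−1)^{6·2·5}·(-1)^2·(-1)^6 = +1.
v=5: a=5^4·(≡3), b=5^4·(≡1) mod 5; (3|5)=-1, (1|5)=+1; (−1)^{4·4·2}·(-1)^4·(+1)^4 = +1.
v=13: a=13^4·(≡4), b=13^2·(≡1) mod 13; (4|13)=+1, (1|13)=+1; (−1)^{4·2·6}·(+1)^2·(+1)^4 = +1.
v=3: a=3^-23·(≡2), b=3^-4·(≡2) mod 3; (2|3)=-1, (2|3)=-1; (−1)^{-23·-4·1}·(-1)^-4·(-1)^-23 = -1.
v=43: a=43^8·(≡17), b=43^2·(≡22) mod 43; (17|43)=+1, (22|43)=-1; (−1)^{8·2·21}·(+1)^2·(-1)^8 = +1.
v=2: v_2(a)=-22, v_2(b)=-4; units ≡ 5, 7 (mod 8); ε·ε+αω+βω = 0·1+-22·0+-4·1 ≡ 0  ⇒  (a,b)_2 = +1.
(-3, -1 / ℚ) ramifies at {3, ∞}: a division algebra.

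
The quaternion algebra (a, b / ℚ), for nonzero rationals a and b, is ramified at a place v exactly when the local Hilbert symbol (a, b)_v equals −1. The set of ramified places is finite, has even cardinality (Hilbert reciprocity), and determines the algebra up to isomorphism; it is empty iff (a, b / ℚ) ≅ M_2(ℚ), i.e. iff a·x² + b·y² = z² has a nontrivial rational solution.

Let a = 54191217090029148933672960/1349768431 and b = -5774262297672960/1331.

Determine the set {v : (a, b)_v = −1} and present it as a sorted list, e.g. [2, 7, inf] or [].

[3, 11]

(a, b) ≡ (435435, -15015) mod (ℚ^×)²; places V = {2, 3, 5, 7, 11, 13, 17, 23, 29, ∞}.
(a,b)_11: α=-5, u≡8; β=-3, v≡8 (mod 11); (8|11)=-1, (8|11)=-1; sign (−1)^1·-1^-3·-1^-5 = -1.
(a,b)_∞: sgn(435435)=+, sgn(-15015)=−, so +1.
(a,b)_5: α=1, u≡2; β=1, v≡3 (mod 5); (2|5)=-1, (3|5)=-1; sign (−1)^0·-1^1·-1^1 = +1.
(a,b)_17: α=-2, u≡3; β=0, v≡2 (mod 17); (3|17)=-1, (2|17)=+1; sign (−1)^0·-1^0·+1^-2 = +1.
(a,b)_23: α=6, u≡20; β=4, v≡18 (mod 23); (20|23)=-1, (18|23)=+1; sign (−1)^0·-1^4·+1^6 = +1.
(a,b)_29: α=-1, u≡24; β=0, v≡5 (mod 29); (24|29)=+1, (5|29)=+1; sign (−1)^0·+1^0·+1^-1 = +1.
(a,b)_2: α=12, β=8; u≡3, v≡1 (mod 8); ε(u)ε(v)=1·0, αω(v)=12·0, βω(u)=8·1; sum ≡ 0  ⇒  +1.
(a,b)_7: α=1, u≡5; β=1, v≡4 (mod 7); (5|7)=-1, (4|7)=+1; sign (−1)^1·-1^1·+1^1 = +1.
(a,b)_3: α=19, u≡2; β=11, v≡2 (mod 3); (2|3)=-1, (2|3)=-1; sign (−1)^1·-1^11·-1^19 = -1.
(a,b)_13: α=3, u≡6; β=1, v≡2 (mod 13); (6|13)=-1, (2|13)=-1; sign (−1)^0·-1^1·-1^3 = +1.
Ram(435435, -15015) = {3, 11}; no ℚ_3-point on the conic.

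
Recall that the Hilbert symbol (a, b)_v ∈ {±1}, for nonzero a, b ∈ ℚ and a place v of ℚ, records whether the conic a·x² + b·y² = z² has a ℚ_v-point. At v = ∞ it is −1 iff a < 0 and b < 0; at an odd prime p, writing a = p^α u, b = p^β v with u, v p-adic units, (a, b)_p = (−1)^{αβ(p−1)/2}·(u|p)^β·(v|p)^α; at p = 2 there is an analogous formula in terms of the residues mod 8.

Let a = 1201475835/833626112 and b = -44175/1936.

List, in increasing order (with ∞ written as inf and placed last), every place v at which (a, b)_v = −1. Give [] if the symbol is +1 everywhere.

(a, b) ≡ (70, -1767) mod (ℚ^×)²; places V = {2, 3, 5, 7, 11, 19, 29, 31, ∞}.
(a,b)_19: α=0, u≡10; β=1, v≡13 (mod 19); (10|19)=-1, (13|19)=-1; sign (−1)^0·-1^1·-1^0 = -1.
(a,b)_5: α=1, u≡1; β=2, v≡3 (mod 5); (1|5)=+1, (3|5)=-1; sign (−1)^0·+1^2·-1^1 = -1.
(a,b)_11: α=-2, u≡3; β=-2, v≡9 (mod 11); (3|11)=+1, (9|11)=+1; sign (−1)^0·+1^-2·+1^-2 = +1.
(a,b)_31: α=2, u≡19; β=1, v≡20 (mod 31); (19|31)=+1, (20|31)=+1; sign (−1)^0·+1^1·+1^2 = +1.
(a,b)_3: α=6, u≡1; β=1, v≡2 (mod 3); (1|3)=+1, (2|3)=-1; sign (−1)^0·+1^1·-1^6 = +1.
(a,b)_2: α=-13, β=-4; u≡3, v≡1 (mod 8); ε(u)ε(v)=1·0, αω(v)=-13·0, βω(u)=-4·1; sum ≡ 0  ⇒  +1.
(a,b)_7: α=3, u≡6; β=0, v≡4 (mod 7); (6|7)=-1, (4|7)=+1; sign (−1)^0·-1^0·+1^3 = +1.
(a,b)_29: α=-2, u≡15; β=0, v≡26 (mod 29); (15|29)=-1, (26|29)=-1; sign (−1)^0·-1^0·-1^-2 = +1.
(a,b)_∞: sgn(70)=+, sgn(-1767)=−, so +1.
|Ram(70, -1767)| = 2, even; anisotropic at {5, 19}.

[5, 19]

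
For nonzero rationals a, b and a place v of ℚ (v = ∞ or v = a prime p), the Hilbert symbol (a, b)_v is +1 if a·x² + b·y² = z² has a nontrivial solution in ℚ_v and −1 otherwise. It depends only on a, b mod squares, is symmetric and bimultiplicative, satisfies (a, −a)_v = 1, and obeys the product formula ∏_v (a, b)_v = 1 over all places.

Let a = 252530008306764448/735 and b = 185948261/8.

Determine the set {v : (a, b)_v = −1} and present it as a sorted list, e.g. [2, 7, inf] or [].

[5, 17, 29, 31]

(a, b) ≡ (6630, 703018) mod (ℚ^×)²; places V = {2, 3, 5, 7, 13, 17, 23, 29, 31, ∞}.
(a,b)_17: α=5, u≡16; β=1, v≡14 (mod 17); (16|17)=+1, (14|17)=-1; sign (−1)^0·+1^1·-1^5 = -1.
(a,b)_3: α=-1, u≡2; β=0, v≡1 (mod 3); (2|3)=-1, (1|3)=+1; sign (−1)^0·-1^0·+1^-1 = +1.
(a,b)_5: α=-1, u≡4; β=0, v≡2 (mod 5); (4|5)=+1, (2|5)=-1; sign (−1)^0·+1^0·-1^-1 = -1.
(a,b)_31: α=2, u≡13; β=1, v≡6 (mod 31); (13|31)=-1, (6|31)=-1; sign (−1)^0·-1^1·-1^2 = -1.
(a,b)_23: α=2, u≡16; β=3, v≡10 (mod 23); (16|23)=+1, (10|23)=-1; sign (−1)^0·+1^3·-1^2 = +1.
(a,b)_13: α=1, u≡4; β=0, v≡12 (mod 13); (4|13)=+1, (12|13)=+1; sign (−1)^0·+1^0·+1^1 = +1.
(a,b)_29: α=2, u≡12; β=1, v≡10 (mod 29); (12|29)=-1, (10|29)=-1; sign (−1)^0·-1^1·-1^2 = -1.
(a,b)_∞: sgn(6630)=+, sgn(703018)=+, so +1.
(a,b)_2: α=5, β=-3; u≡3, v≡5 (mod 8); ε(u)ε(v)=1·0, αω(v)=5·1, βω(u)=-3·1; sum ≡ 0  ⇒  +1.
(a,b)_7: α=-2, u≡1; β=0, v≡2 (mod 7); (1|7)=+1, (2|7)=+1; sign (−1)^0·+1^0·+1^-2 = +1.
Ram(6630, 703018) = {5, 17, 29, 31}; no ℚ_5-point on the conic.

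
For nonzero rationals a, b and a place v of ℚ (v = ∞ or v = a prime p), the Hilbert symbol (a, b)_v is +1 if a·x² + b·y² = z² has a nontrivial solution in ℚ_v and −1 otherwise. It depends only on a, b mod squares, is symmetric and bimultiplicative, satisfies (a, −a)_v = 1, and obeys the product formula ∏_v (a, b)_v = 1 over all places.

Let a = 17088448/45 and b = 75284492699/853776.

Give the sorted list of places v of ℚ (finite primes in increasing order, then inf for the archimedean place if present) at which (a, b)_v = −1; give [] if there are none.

Mod squares: a ≡ 1335035, b ≡ 842099. Check v ∈ {∞, 2, 3, 5, 7, 11, 13, 19, 23, 41, 47}.
v=19: a=19^1·(≡12), b=19^1·(≡14) mod 19; (12|19)=-1, (14|19)=-1; (−1)^{1·1·9}·(-1)^1·(-1)^1 = -1.
v=41: a=41^0·(≡35), b=41^1·(≡36) mod 41; (35|41)=-1, (36|41)=+1; (−1)^{0·1·20}·(-1)^1·(+1)^0 = -1.
v=3: a=3^-2·(≡2), b=3^-2·(≡2) mod 3; (2|3)=-1, (2|3)=-1; (−1)^{-2·-2·1}·(-1)^-2·(-1)^-2 = +1.
v=23: a=23^1·(≡16), b=23^3·(≡10) mod 23; (16|23)=+1, (10|23)=-1; (−1)^{1·3·11}·(+1)^3·(-1)^1 = +1.
v=47: a=47^1·(≡4), b=47^1·(≡19) mod 47; (4|47)=+1, (19|47)=-1; (−1)^{1·1·23}·(+1)^1·(-1)^1 = +1.
v=2: v_2(a)=6, v_2(b)=-4; units ≡ 3, 3 (mod 8); ε·ε+αω+βω = 1·1+6·1+-4·1 ≡ 1  ⇒  (a,b)_2 = -1.
v=11: a=11^0·(≡3), b=11^-2·(≡4) mod 11; (3|11)=+1, (4|11)=+1; (−1)^{0·-2·5}·(+1)^-2·(+1)^0 = +1.
v=13: a=13^1·(≡11), b=13^2·(≡8) mod 13; (11|13)=-1, (8|13)=-1; (−1)^{1·2·6}·(-1)^2·(-1)^1 = -1.
v=∞: 1335035 > 0 and 842099 > 0  ⇒  (a,b)_∞ = +1.
v=5: a=5^-1·(≡2), b=5^0·(≡4) mod 5; (2|5)=-1, (4|5)=+1; (−1)^{-1·0·2}·(-1)^0·(+1)^-1 = +1.
v=7: a=7^0·(≡2), b=7^-2·(≡3) mod 7; (2|7)=+1, (3|7)=-1; (−1)^{0·-2·3}·(+1)^-2·(-1)^0 = +1.
(1335035, 842099 / ℚ) ramifies at {2, 13, 19, 41}: a division algebra.

[2, 13, 19, 41]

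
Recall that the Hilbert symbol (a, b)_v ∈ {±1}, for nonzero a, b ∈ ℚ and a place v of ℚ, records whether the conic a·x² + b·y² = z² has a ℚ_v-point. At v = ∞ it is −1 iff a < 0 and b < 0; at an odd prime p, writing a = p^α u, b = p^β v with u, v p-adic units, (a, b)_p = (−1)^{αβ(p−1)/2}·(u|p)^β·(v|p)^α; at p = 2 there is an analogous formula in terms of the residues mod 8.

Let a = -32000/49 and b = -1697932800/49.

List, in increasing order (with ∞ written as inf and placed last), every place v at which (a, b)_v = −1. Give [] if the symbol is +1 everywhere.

[2, 5, 17, inf]

Mod squares: a ≡ -5, b ≡ -102. Check v ∈ {∞, 2, 3, 5, 7, 17}.
v=5: a=5^3·(≡1), b=5^2·(≡2) mod 5; (1|5)=+1, (2|5)=-1; (−1)^{3·2·2}·(+1)^2·(-1)^3 = -1.
v=3: a=3^0·(≡1), b=3^3·(≡2) mod 3; (1|3)=+1, (2|3)=-1; (−1)^{0·3·1}·(+1)^3·(-1)^0 = +1.
v=17: a=17^0·(≡3), b=17^3·(≡12) mod 17; (3|17)=-1, (12|17)=-1; (−1)^{0·3·8}·(-1)^3·(-1)^0 = -1.
v=2: v_2(a)=8, v_2(b)=9; units ≡ 3, 5 (mod 8); ε·ε+αω+βω = 1·0+8·1+9·1 ≡ 1  ⇒  (a,b)_2 = -1.
v=∞: -5 < 0 and -102 < 0  ⇒  (a,b)_∞ = -1.
v=7: a=7^-2·(≡4), b=7^-2·(≡3) mod 7; (4|7)=+1, (3|7)=-1; (−1)^{-2·-2·3}·(+1)^-2·(-1)^-2 = +1.
|Ram(-5, -102)| = 4, even; anisotropic at {2, 5, 17, ∞}.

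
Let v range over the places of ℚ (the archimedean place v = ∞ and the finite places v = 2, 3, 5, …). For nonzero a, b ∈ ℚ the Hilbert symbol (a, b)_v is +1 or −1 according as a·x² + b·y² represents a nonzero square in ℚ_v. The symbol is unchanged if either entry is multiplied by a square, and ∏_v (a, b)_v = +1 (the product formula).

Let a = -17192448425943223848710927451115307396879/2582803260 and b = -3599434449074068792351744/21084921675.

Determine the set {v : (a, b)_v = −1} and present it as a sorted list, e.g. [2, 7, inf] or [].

[2, 3, 5, 13, 19, inf]

(a, b) ≡ (-320385, -4401597) mod (ℚ^×)²; places V = {2, 3, 5, 13, 19, 23, 31, 47, 53, ∞}.
(a,b)_∞: sgn(-320385)=−, sgn(-4401597)=−, so -1.
(a,b)_13: α=3, u≡12; β=0, v≡8 (mod 13); (12|13)=+1, (8|13)=-1; sign (−1)^0·+1^0·-1^3 = -1.
(a,b)_23: α=0, u≡21; β=-2, v≡21 (mod 23); (21|23)=-1, (21|23)=-1; sign (−1)^0·-1^-2·-1^0 = +1.
(a,b)_31: α=15, u≡20; β=9, v≡21 (mod 31); (20|31)=+1, (21|31)=-1; sign (−1)^1·+1^9·-1^15 = +1.
(a,b)_53: α=5, u≡2; β=3, v≡48 (mod 53); (2|53)=-1, (48|53)=-1; sign (−1)^0·-1^3·-1^5 = +1.
(a,b)_5: α=-1, u≡3; β=-2, v≡3 (mod 5); (3|5)=-1, (3|5)=-1; sign (−1)^0·-1^-2·-1^-1 = -1.
(a,b)_47: α=2, u≡14; β=1, v≡22 (mod 47); (14|47)=+1, (22|47)=-1; sign (−1)^0·+1^1·-1^2 = +1.
(a,b)_3: α=-17, u≡2; β=-13, v≡2 (mod 3); (2|3)=-1, (2|3)=-1; sign (−1)^1·-1^-13·-1^-17 = -1.
(a,b)_19: α=2, u≡18; β=1, v≡9 (mod 19); (18|19)=-1, (9|19)=+1; sign (−1)^0·-1^1·+1^2 = -1.
(a,b)_2: α=-2, β=10; u≡7, v≡3 (mod 8); ε(u)ε(v)=1·1, αω(v)=-2·1, βω(u)=10·0; sum ≡ 1  ⇒  -1.
(-320385, -4401597 / ℚ) ramifies at {2, 3, 5, 13, 19, ∞}: a division algebra.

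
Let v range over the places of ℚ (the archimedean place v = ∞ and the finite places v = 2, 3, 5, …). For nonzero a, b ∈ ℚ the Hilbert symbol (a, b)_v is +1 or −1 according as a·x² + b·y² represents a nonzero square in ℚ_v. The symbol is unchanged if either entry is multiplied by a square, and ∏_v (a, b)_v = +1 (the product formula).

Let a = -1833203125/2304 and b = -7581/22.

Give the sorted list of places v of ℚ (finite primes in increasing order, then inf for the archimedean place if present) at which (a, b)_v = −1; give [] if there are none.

[2, 3, 13, inf]

Mod squares: a ≡ -13, b ≡ -462. Check v ∈ {∞, 2, 3, 5, 7, 11, 13, 19}.
v=5: a=5^8·(≡3), b=5^0·(≡2) mod 5; (3|5)=-1, (2|5)=-1; (−1)^{8·0·2}·(-1)^0·(-1)^8 = +1.
v=19: a=19^2·(≡1), b=19^2·(≡12) mod 19; (1|19)=+1, (12|19)=-1; (−1)^{2·2·9}·(+1)^2·(-1)^2 = +1.
v=3: a=3^-2·(≡2), b=3^1·(≡2) mod 3; (2|3)=-1, (2|3)=-1; (−1)^{-2·1·1}·(-1)^1·(-1)^-2 = -1.
v=∞: -13 < 0 and -462 < 0  ⇒  (a,b)_∞ = -1.
v=13: a=13^1·(≡1), b=13^0·(≡7) mod 13; (1|13)=+1, (7|13)=-1; (−1)^{1·0·6}·(+1)^0·(-1)^1 = -1.
v=7: a=7^0·(≡2), b=7^1·(≡2) mod 7; (2|7)=+1, (2|7)=+1; (−1)^{0·1·3}·(+1)^1·(+1)^0 = +1.
v=2: v_2(a)=-8, v_2(b)=-1; units ≡ 3, 1 (mod 8); ε·ε+αω+βω = 1·0+-8·0+-1·1 ≡ 1  ⇒  (a,b)_2 = -1.
v=11: a=11^0·(≡1), b=11^-1·(≡10) mod 11; (1|11)=+1, (10|11)=-1; (−1)^{0·-1·5}·(+1)^-1·(-1)^0 = +1.
|Ram(-13, -462)| = 4, even; anisotropic at {2, 3, 13, ∞}.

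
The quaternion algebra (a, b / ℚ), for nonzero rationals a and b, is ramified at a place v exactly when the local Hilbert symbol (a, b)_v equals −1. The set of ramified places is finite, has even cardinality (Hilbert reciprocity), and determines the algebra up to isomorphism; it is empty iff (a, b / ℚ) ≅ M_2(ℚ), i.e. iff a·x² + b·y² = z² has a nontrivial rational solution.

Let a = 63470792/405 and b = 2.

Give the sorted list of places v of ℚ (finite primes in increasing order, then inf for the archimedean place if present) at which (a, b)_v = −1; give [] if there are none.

(a, b) ≡ (655690, 2) mod (ℚ^×)²; places V = {2, 3, 5, 7, 11, 17, 19, 29, ∞}.
(a,b)_11: α=2, u≡8; β=0, v≡2 (mod 11); (8|11)=-1, (2|11)=-1; sign (−1)^0·-1^0·-1^2 = +1.
(a,b)_29: α=1, u≡11; β=0, v≡2 (mod 29); (11|29)=-1, (2|29)=-1; sign (−1)^0·-1^0·-1^1 = -1.
(a,b)_2: α=3, β=1; u≡5, v≡1 (mod 8); ε(u)ε(v)=0·0, αω(v)=3·0, βω(u)=1·1; sum ≡ 1  ⇒  -1.
(a,b)_∞: sgn(655690)=+, sgn(2)=+, so +1.
(a,b)_3: α=-4, u≡1; β=0, v≡2 (mod 3); (1|3)=+1, (2|3)=-1; sign (−1)^0·+1^0·-1^-4 = +1.
(a,b)_19: α=1, u≡17; β=0, v≡2 (mod 19); (17|19)=+1, (2|19)=-1; sign (−1)^0·+1^0·-1^1 = -1.
(a,b)_17: α=1, u≡5; β=0, v≡2 (mod 17); (5|17)=-1, (2|17)=+1; sign (−1)^0·-1^0·+1^1 = +1.
(a,b)_7: α=1, u≡5; β=0, v≡2 (mod 7); (5|7)=-1, (2|7)=+1; sign (−1)^0·-1^0·+1^1 = +1.
(a,b)_5: α=-1, u≡2; β=0, v≡2 (mod 5); (2|5)=-1, (2|5)=-1; sign (−1)^0·-1^0·-1^-1 = -1.
(655690, 2 / ℚ) ramifies at {2, 5, 19, 29}: a division algebra.

[2, 5, 19, 29]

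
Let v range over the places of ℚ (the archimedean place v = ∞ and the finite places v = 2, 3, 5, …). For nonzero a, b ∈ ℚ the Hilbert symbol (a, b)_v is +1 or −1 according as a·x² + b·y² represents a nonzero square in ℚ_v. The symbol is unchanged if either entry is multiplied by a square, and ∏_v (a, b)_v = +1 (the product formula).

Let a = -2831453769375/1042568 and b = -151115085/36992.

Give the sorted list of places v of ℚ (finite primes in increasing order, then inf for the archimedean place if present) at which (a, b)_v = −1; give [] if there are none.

Mod squares: a ≡ -102718, b ≡ -330. Check v ∈ {∞, 2, 3, 5, 7, 11, 17, 19, 23, 29}.
v=3: a=3^6·(≡2), b=3^3·(≡1) mod 3; (2|3)=-1, (1|3)=+1; (−1)^{6·3·1}·(-1)^3·(+1)^6 = -1.
v=17: a=17^0·(≡4), b=17^-2·(≡12) mod 17; (4|17)=+1, (12|17)=-1; (−1)^{0·-2·8}·(+1)^-2·(-1)^0 = +1.
v=2: v_2(a)=-3, v_2(b)=-7; units ≡ 1, 3 (mod 8); ε·ε+αω+βω = 0·1+-3·1+-7·0 ≡ 1  ⇒  (a,b)_2 = -1.
v=29: a=29^1·(≡16), b=29^2·(≡17) mod 29; (16|29)=+1, (17|29)=-1; (−1)^{1·2·14}·(+1)^2·(-1)^1 = -1.
v=∞: -102718 < 0 and -330 < 0  ⇒  (a,b)_∞ = -1.
v=5: a=5^4·(≡3), b=5^1·(≡4) mod 5; (3|5)=-1, (4|5)=+1; (−1)^{4·1·2}·(-1)^1·(+1)^4 = -1.
v=11: a=11^3·(≡3), b=11^3·(≡4) mod 11; (3|11)=+1, (4|11)=+1; (−1)^{3·3·5}·(+1)^3·(+1)^3 = -1.
v=23: a=23^1·(≡14), b=23^0·(≡17) mod 23; (14|23)=-1, (17|23)=-1; (−1)^{1·0·11}·(-1)^0·(-1)^1 = -1.
v=19: a=19^-4·(≡15), b=19^0·(≡10) mod 19; (15|19)=-1, (10|19)=-1; (−1)^{-4·0·9}·(-1)^0·(-1)^-4 = +1.
v=7: a=7^1·(≡5), b=7^0·(≡3) mod 7; (5|7)=-1, (3|7)=-1; (−1)^{1·0·3}·(-1)^0·(-1)^1 = -1.
|Ram(-102718, -330)| = 8, even; anisotropic at {2, 3, 5, 7, 11, 23, 29, ∞}.

[2, 3, 5, 7, 11, 23, 29, inf]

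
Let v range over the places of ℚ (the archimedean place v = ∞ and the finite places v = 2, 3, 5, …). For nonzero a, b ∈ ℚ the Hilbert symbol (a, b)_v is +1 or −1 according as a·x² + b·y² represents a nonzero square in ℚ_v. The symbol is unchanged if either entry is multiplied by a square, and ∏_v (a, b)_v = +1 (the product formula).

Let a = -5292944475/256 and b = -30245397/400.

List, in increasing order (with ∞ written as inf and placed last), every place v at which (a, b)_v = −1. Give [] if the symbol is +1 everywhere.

Mod squares: a ≡ -88179, b ≡ -12597. Check v ∈ {∞, 2, 3, 5, 7, 13, 17, 19}.
v=3: a=3^1·(≡1), b=3^1·(≡1) mod 3; (1|3)=+1, (1|3)=+1; (−1)^{1·1·1}·(+1)^1·(+1)^1 = -1.
v=13: a=13^1·(≡10), b=13^1·(≡8) mod 13; (10|13)=+1, (8|13)=-1; (−1)^{1·1·6}·(+1)^1·(-1)^1 = -1.
v=∞: -88179 < 0 and -12597 < 0  ⇒  (a,b)_∞ = -1.
v=19: a=19^1·(≡2), b=19^1·(≡14) mod 19; (2|19)=-1, (14|19)=-1; (−1)^{1·1·9}·(-1)^1·(-1)^1 = -1.
v=5: a=5^2·(≡1), b=5^-2·(≡3) mod 5; (1|5)=+1, (3|5)=-1; (−1)^{2·-2·2}·(+1)^-2·(-1)^2 = +1.
v=17: a=17^1·(≡4), b=17^1·(≡5) mod 17; (4|17)=+1, (5|17)=-1; (−1)^{1·1·8}·(+1)^1·(-1)^1 = -1.
v=7: a=7^5·(≡3), b=7^4·(≡3) mod 7; (3|7)=-1, (3|7)=-1; (−1)^{5·4·3}·(-1)^4·(-1)^5 = -1.
v=2: v_2(a)=-8, v_2(b)=-4; units ≡ 5, 3 (mod 8); ε·ε+αω+βω = 0·1+-8·1+-4·1 ≡ 0  ⇒  (a,b)_2 = +1.
(-88179, -12597 / ℚ) ramifies at {3, 7, 13, 17, 19, ∞}: a division algebra.

[3, 7, 13, 17, 19, inf]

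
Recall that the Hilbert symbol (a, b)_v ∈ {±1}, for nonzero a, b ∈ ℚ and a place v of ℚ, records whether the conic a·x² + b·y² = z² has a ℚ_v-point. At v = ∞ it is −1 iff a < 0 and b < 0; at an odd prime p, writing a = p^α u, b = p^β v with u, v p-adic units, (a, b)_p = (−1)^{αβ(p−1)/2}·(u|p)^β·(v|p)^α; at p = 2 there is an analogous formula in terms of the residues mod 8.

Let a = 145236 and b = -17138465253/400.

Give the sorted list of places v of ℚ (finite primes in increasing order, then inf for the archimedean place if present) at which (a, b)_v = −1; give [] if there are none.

(a, b) ≡ (741, -13) mod (ℚ^×)²; places V = {2, 3, 5, 7, 13, 19, ∞}.
(a,b)_13: α=1, u≡5; β=3, v≡10 (mod 13); (5|13)=-1, (10|13)=+1; sign (−1)^0·-1^3·+1^1 = -1.
(a,b)_2: α=2, β=-4; u≡5, v≡3 (mod 8); ε(u)ε(v)=0·1, αω(v)=2·1, βω(u)=-4·1; sum ≡ 0  ⇒  +1.
(a,b)_3: α=1, u≡1; β=2, v≡2 (mod 3); (1|3)=+1, (2|3)=-1; sign (−1)^0·+1^2·-1^1 = -1.
(a,b)_∞: sgn(741)=+, sgn(-13)=−, so +1.
(a,b)_5: α=0, u≡1; β=-2, v≡2 (mod 5); (1|5)=+1, (2|5)=-1; sign (−1)^0·+1^-2·-1^0 = +1.
(a,b)_7: α=2, u≡3; β=4, v≡1 (mod 7); (3|7)=-1, (1|7)=+1; sign (−1)^0·-1^4·+1^2 = +1.
(a,b)_19: α=1, u≡6; β=2, v≡4 (mod 19); (6|19)=+1, (4|19)=+1; sign (−1)^0·+1^2·+1^1 = +1.
Ram(741, -13) = {3, 13}; no ℚ_3-point on the conic.

[3, 13]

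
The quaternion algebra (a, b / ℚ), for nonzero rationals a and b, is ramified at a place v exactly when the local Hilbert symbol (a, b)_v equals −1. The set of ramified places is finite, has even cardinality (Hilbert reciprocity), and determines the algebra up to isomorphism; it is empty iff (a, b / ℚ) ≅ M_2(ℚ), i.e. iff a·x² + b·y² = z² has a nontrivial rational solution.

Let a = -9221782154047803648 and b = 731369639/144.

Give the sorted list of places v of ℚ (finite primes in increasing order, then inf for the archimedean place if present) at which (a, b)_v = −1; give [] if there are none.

(a, b) ≡ (-45353, 88319) mod (ℚ^×)²; places V = {2, 3, 7, 11, 13, 19, 31, 37, ∞}.
(a,b)_13: α=0, u≡4; β=2, v≡9 (mod 13); (4|13)=+1, (9|13)=+1; sign (−1)^0·+1^2·+1^0 = +1.
(a,b)_19: α=1, u≡17; β=0, v≡5 (mod 19); (17|19)=+1, (5|19)=+1; sign (−1)^0·+1^0·+1^1 = +1.
(a,b)_31: α=3, u≡1; β=1, v≡18 (mod 31); (1|31)=+1, (18|31)=+1; sign (−1)^1·+1^1·+1^3 = -1.
(a,b)_11: α=1, u≡6; β=1, v≡2 (mod 11); (6|11)=-1, (2|11)=-1; sign (−1)^1·-1^1·-1^1 = -1.
(a,b)_3: α=2, u≡1; β=-2, v≡2 (mod 3); (1|3)=+1, (2|3)=-1; sign (−1)^0·+1^-2·-1^2 = +1.
(a,b)_7: α=3, u≡5; β=3, v≡6 (mod 7); (5|7)=-1, (6|7)=-1; sign (−1)^1·-1^3·-1^3 = -1.
(a,b)_∞: sgn(-45353)=−, sgn(88319)=+, so +1.
(a,b)_37: α=4, u≡30; β=1, v≡24 (mod 37); (30|37)=+1, (24|37)=-1; sign (−1)^0·+1^1·-1^4 = +1.
(a,b)_2: α=8, β=-4; u≡7, v≡7 (mod 8); ε(u)ε(v)=1·1, αω(v)=8·0, βω(u)=-4·0; sum ≡ 1  ⇒  -1.
Ram(-45353, 88319) = {2, 7, 11, 31}; no ℚ_2-point on the conic.

[2, 7, 11, 31]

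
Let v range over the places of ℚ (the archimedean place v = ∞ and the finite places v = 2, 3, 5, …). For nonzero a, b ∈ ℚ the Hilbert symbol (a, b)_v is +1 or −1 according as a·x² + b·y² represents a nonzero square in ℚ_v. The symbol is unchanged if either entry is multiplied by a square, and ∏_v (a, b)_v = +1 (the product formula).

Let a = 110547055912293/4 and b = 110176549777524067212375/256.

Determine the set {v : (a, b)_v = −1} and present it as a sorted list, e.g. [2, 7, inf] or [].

Mod squares: a ≡ 77, b ≡ 95095. Check v ∈ {∞, 2, 3, 5, 7, 11, 13, 19}.
v=19: a=19^2·(≡1), b=19^3·(≡12) mod 19; (1|19)=+1, (12|19)=-1; (−1)^{2·3·9}·(+1)^3·(-1)^2 = +1.
v=∞: 77 > 0 and 95095 > 0  ⇒  (a,b)_∞ = +1.
v=13: a=13^2·(≡3), b=13^3·(≡9) mod 13; (3|13)=+1, (9|13)=+1; (−1)^{2·3·6}·(+1)^3·(+1)^2 = +1.
v=3: a=3^4·(≡2), b=3^2·(≡1) mod 3; (2|3)=-1, (1|3)=+1; (−1)^{4·2·1}·(-1)^2·(+1)^4 = +1.
v=2: v_2(a)=-2, v_2(b)=-8; units ≡ 5, 7 (mod 8); ε·ε+αω+βω = 0·1+-2·0+-8·1 ≡ 0  ⇒  (a,b)_2 = +1.
v=11: a=11^3·(≡8), b=11^5·(≡10) mod 11; (8|11)=-1, (10|11)=-1; (−1)^{3·5·5}·(-1)^5·(-1)^3 = -1.
v=5: a=5^0·(≡2), b=5^3·(≡4) mod 5; (2|5)=-1, (4|5)=+1; (−1)^{0·3·2}·(-1)^3·(+1)^0 = -1.
v=7: a=7^5·(≡4), b=7^9·(≡6) mod 7; (4|7)=+1, (6|7)=-1; (−1)^{5·9·3}·(+1)^9·(-1)^5 = +1.
|Ram(77, 95095)| = 2, even; anisotropic at {5, 11}.

[5, 11]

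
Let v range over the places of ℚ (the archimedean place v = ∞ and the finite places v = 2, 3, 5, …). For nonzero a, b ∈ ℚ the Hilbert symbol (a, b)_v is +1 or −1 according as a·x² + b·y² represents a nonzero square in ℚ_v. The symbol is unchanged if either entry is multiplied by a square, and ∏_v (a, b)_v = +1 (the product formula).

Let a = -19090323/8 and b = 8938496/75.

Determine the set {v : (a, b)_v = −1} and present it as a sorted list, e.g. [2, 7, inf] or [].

(a, b) ≡ (-52374, 26187) mod (ℚ^×)²; places V = {2, 3, 5, 7, 29, 43, ∞}.
(a,b)_2: α=-3, β=10; u≡5, v≡3 (mod 8); ε(u)ε(v)=0·1, αω(v)=-3·1, βω(u)=10·1; sum ≡ 1  ⇒  -1.
(a,b)_43: α=1, u≡34; β=1, v≡3 (mod 43); (34|43)=-1, (3|43)=-1; sign (−1)^1·-1^1·-1^1 = -1.
(a,b)_3: α=7, u≡2; β=-1, v≡2 (mod 3); (2|3)=-1, (2|3)=-1; sign (−1)^1·-1^-1·-1^7 = -1.
(a,b)_29: α=1, u≡27; β=1, v≡28 (mod 29); (27|29)=-1, (28|29)=+1; sign (−1)^0·-1^1·+1^1 = -1.
(a,b)_∞: sgn(-52374)=−, sgn(26187)=+, so +1.
(a,b)_5: α=0, u≡4; β=-2, v≡2 (mod 5); (4|5)=+1, (2|5)=-1; sign (−1)^0·+1^-2·-1^0 = +1.
(a,b)_7: α=1, u≡4; β=1, v≡6 (mod 7); (4|7)=+1, (6|7)=-1; sign (−1)^1·+1^1·-1^1 = +1.
Ram(-52374, 26187) = {2, 3, 29, 43}; no ℚ_2-point on the conic.

[2, 3, 29, 43]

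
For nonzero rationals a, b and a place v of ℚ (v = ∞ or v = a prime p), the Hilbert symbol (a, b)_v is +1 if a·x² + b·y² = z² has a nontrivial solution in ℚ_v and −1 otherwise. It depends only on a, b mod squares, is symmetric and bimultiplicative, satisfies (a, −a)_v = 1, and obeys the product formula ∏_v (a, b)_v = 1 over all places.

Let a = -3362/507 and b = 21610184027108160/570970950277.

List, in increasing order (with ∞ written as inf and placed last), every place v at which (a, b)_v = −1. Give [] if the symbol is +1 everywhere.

[3, 13]

Mod squares: a ≡ -6, b ≡ 2145. Check v ∈ {∞, 2, 3, 5, 7, 11, 13, 23, 37, 41, 47}.
v=41: a=41^2·(≡19), b=41^4·(≡11) mod 41; (19|41)=-1, (11|41)=-1; (−1)^{2·4·20}·(-1)^4·(-1)^2 = +1.
v=11: a=11^0·(≡4), b=11^1·(≡8) mod 11; (4|11)=+1, (8|11)=-1; (−1)^{0·1·5}·(+1)^1·(-1)^0 = +1.
v=13: a=13^-2·(≡6), b=13^-3·(≡3) mod 13; (6|13)=-1, (3|13)=+1; (−1)^{-2·-3·6}·(-1)^-3·(+1)^-2 = -1.
v=7: a=7^0·(≡4), b=7^-6·(≡5) mod 7; (4|7)=+1, (5|7)=-1; (−1)^{0·-6·3}·(+1)^-6·(-1)^0 = +1.
v=37: a=37^0·(≡13), b=37^2·(≡11) mod 37; (13|37)=-1, (11|37)=+1; (−1)^{0·2·18}·(-1)^2·(+1)^0 = +1.
v=2: v_2(a)=1, v_2(b)=6; units ≡ 5, 1 (mod 8); ε·ε+αω+βω = 0·0+1·0+6·1 ≡ 0  ⇒  (a,b)_2 = +1.
v=5: a=5^0·(≡4), b=5^1·(≡1) mod 5; (4|5)=+1, (1|5)=+1; (−1)^{0·1·2}·(+1)^1·(+1)^0 = +1.
v=47: a=47^0·(≡26), b=47^-2·(≡10) mod 47; (26|47)=-1, (10|47)=-1; (−1)^{0·-2·23}·(-1)^-2·(-1)^0 = +1.
v=∞: -6 < 0 and 2145 > 0  ⇒  (a,b)_∞ = +1.
v=3: a=3^-1·(≡1), b=3^1·(≡1) mod 3; (1|3)=+1, (1|3)=+1; (−1)^{-1·1·1}·(+1)^1·(+1)^-1 = -1.
v=23: a=23^0·(≡19), b=23^2·(≡3) mod 23; (19|23)=-1, (3|23)=+1; (−1)^{0·2·11}·(-1)^2·(+1)^0 = +1.
|Ram(-6, 2145)| = 2, even; anisotropic at {3, 13}.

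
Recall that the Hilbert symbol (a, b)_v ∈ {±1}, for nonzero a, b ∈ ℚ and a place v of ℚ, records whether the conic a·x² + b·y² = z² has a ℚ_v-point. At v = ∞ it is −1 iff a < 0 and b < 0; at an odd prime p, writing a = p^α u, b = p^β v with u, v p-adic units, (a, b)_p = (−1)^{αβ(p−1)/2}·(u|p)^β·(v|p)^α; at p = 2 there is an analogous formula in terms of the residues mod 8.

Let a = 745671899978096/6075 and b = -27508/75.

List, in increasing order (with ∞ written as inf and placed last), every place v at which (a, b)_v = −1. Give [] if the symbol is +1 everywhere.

[3, 7, 13, 17]

Mod squares: a ≡ 357, b ≡ -39. Check v ∈ {∞, 2, 3, 5, 7, 13, 17, 23}.
v=7: a=7^3·(≡2), b=7^0·(≡6) mod 7; (2|7)=+1, (6|7)=-1; (−1)^{3·0·3}·(+1)^0·(-1)^3 = -1.
v=5: a=5^-2·(≡2), b=5^-2·(≡4) mod 5; (2|5)=-1, (4|5)=+1; (−1)^{-2·-2·2}·(-1)^-2·(+1)^-2 = +1.
v=13: a=13^4·(≡6), b=13^1·(≡12) mod 13; (6|13)=-1, (12|13)=+1; (−1)^{4·1·6}·(-1)^1·(+1)^4 = -1.
v=23: a=23^4·(≡2), b=23^2·(≡22) mod 23; (2|23)=+1, (22|23)=-1; (−1)^{4·2·11}·(+1)^2·(-1)^4 = +1.
v=3: a=3^-5·(≡2), b=3^-1·(≡2) mod 3; (2|3)=-1, (2|3)=-1; (−1)^{-5·-1·1}·(-1)^-1·(-1)^-5 = -1.
v=∞: 357 > 0 and -39 < 0  ⇒  (a,b)_∞ = +1.
v=17: a=17^1·(≡15), b=17^0·(≡7) mod 17; (15|17)=+1, (7|17)=-1; (−1)^{1·0·8}·(+1)^0·(-1)^1 = -1.
v=2: v_2(a)=4, v_2(b)=2; units ≡ 5, 1 (mod 8); ε·ε+αω+βω = 0·0+4·0+2·1 ≡ 0  ⇒  (a,b)_2 = +1.
Ram(357, -39) = {3, 7, 13, 17}; no ℚ_3-point on the conic.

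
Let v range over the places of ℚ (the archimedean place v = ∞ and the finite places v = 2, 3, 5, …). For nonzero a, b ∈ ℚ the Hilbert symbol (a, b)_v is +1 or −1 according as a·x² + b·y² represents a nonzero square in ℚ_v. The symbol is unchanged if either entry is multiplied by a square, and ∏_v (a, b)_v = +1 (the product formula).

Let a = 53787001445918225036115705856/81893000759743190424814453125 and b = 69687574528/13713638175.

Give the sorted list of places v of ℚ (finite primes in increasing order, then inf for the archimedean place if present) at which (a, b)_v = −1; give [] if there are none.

[3, 29]

Mod squares: a ≡ 29, b ≡ 1131. Check v ∈ {∞, 2, 3, 5, 11, 13, 29, 31}.
v=3: a=3^-18·(≡2), b=3^-9·(≡2) mod 3; (2|3)=-1, (2|3)=-1; (−1)^{-18·-9·1}·(-1)^-9·(-1)^-18 = -1.
v=11: a=11^4·(≡6), b=11^2·(≡4) mod 11; (6|11)=-1, (4|11)=+1; (−1)^{4·2·5}·(-1)^2·(+1)^4 = +1.
v=13: a=13^8·(≡9), b=13^3·(≡3) mod 13; (9|13)=+1, (3|13)=+1; (−1)^{8·3·6}·(+1)^3·(+1)^8 = +1.
v=2: v_2(a)=52, v_2(b)=18; units ≡ 5, 3 (mod 8); ε·ε+αω+βω = 0·1+52·1+18·1 ≡ 0  ⇒  (a,b)_2 = +1.
v=29: a=29^-3·(≡24), b=29^-1·(≡8) mod 29; (24|29)=+1, (8|29)=-1; (−1)^{-3·-1·14}·(+1)^-1·(-1)^-3 = -1.
v=31: a=31^-6·(≡24), b=31^-2·(≡27) mod 31; (24|31)=-1, (27|31)=-1; (−1)^{-6·-2·15}·(-1)^-2·(-1)^-6 = +1.
v=5: a=5^-10·(≡1), b=5^-2·(≡4) mod 5; (1|5)=+1, (4|5)=+1; (−1)^{-10·-2·2}·(+1)^-2·(+1)^-10 = +1.
v=∞: 29 > 0 and 1131 > 0  ⇒  (a,b)_∞ = +1.
Ram(29, 1131) = {3, 29}; no ℚ_3-point on the conic.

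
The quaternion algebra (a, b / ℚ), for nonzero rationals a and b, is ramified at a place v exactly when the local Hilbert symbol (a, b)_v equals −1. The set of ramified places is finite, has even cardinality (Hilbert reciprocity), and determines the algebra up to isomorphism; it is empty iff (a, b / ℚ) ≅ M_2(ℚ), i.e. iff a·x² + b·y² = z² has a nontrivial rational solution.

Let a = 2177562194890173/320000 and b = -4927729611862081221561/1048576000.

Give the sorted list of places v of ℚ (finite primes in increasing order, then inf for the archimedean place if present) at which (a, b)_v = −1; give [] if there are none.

Mod squares: a ≡ 74, b ≡ -611610. Check v ∈ {∞, 2, 3, 5, 7, 13, 17, 19, 29, 37}.
v=13: a=13^2·(≡10), b=13^2·(≡4) mod 13; (10|13)=+1, (4|13)=+1; (−1)^{2·2·6}·(+1)^2·(+1)^2 = +1.
v=29: a=29^2·(≡13), b=29^3·(≡16) mod 29; (13|29)=+1, (16|29)=+1; (−1)^{2·3·14}·(+1)^3·(+1)^2 = +1.
v=∞: 74 > 0 and -611610 < 0  ⇒  (a,b)_∞ = +1.
v=2: v_2(a)=-9, v_2(b)=-23; units ≡ 5, 3 (mod 8); ε·ε+αω+βω = 0·1+-9·1+-23·1 ≡ 0  ⇒  (a,b)_2 = +1.
v=3: a=3^4·(≡2), b=3^5·(≡1) mod 3; (2|3)=-1, (1|3)=+1; (−1)^{4·5·1}·(-1)^5·(+1)^4 = -1.
v=19: a=19^2·(≡17), b=19^3·(≡12) mod 19; (17|19)=+1, (12|19)=-1; (−1)^{2·3·9}·(+1)^3·(-1)^2 = +1.
v=5: a=5^-4·(≡4), b=5^-3·(≡3) mod 5; (4|5)=+1, (3|5)=-1; (−1)^{-4·-3·2}·(+1)^-3·(-1)^-4 = +1.
v=37: a=37^1·(≡19), b=37^3·(≡1) mod 37; (19|37)=-1, (1|37)=+1; (−1)^{1·3·18}·(-1)^3·(+1)^1 = -1.
v=7: a=7^2·(≡4), b=7^2·(≡1) mod 7; (4|7)=+1, (1|7)=+1; (−1)^{2·2·3}·(+1)^2·(+1)^2 = +1.
v=17: a=17^2·(≡11), b=17^2·(≡2) mod 17; (11|17)=-1, (2|17)=+1; (−1)^{2·2·8}·(-1)^2·(+1)^2 = +1.
(74, -611610 / ℚ) ramifies at {3, 37}: a division algebra.

[3, 37]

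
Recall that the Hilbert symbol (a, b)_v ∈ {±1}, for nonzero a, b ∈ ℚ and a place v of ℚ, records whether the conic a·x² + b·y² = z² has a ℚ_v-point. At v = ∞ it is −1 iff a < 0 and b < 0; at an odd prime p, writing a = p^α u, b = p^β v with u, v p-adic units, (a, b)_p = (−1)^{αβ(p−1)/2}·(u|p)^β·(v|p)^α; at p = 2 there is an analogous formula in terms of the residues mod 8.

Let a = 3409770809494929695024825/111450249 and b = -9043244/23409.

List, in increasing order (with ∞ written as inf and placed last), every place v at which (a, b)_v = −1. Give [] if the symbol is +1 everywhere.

[11, 37]

Mod squares: a ≡ 473, b ≡ -46139. Check v ∈ {∞, 2, 3, 5, 7, 11, 17, 23, 29, 37, 43}.
v=29: a=29^4·(≡20), b=29^1·(≡5) mod 29; (20|29)=+1, (5|29)=+1; (−1)^{4·1·14}·(+1)^1·(+1)^4 = +1.
v=5: a=5^2·(≡2), b=5^0·(≡4) mod 5; (2|5)=-1, (4|5)=+1; (−1)^{2·0·2}·(-1)^0·(+1)^2 = +1.
v=37: a=37^4·(≡18), b=37^1·(≡30) mod 37; (18|37)=-1, (30|37)=+1; (−1)^{4·1·18}·(-1)^1·(+1)^4 = -1.
v=∞: 473 > 0 and -46139 < 0  ⇒  (a,b)_∞ = +1.
v=2: v_2(a)=0, v_2(b)=2; units ≡ 1, 5 (mod 8); ε·ε+αω+βω = 0·0+0·1+2·0 ≡ 0  ⇒  (a,b)_2 = +1.
v=11: a=11^1·(≡10), b=11^0·(≡10) mod 11; (10|11)=-1, (10|11)=-1; (−1)^{1·0·5}·(-1)^0·(-1)^1 = -1.
v=43: a=43^3·(≡13), b=43^1·(≡18) mod 43; (13|43)=+1, (18|43)=-1; (−1)^{3·1·21}·(+1)^1·(-1)^3 = +1.
v=3: a=3^-6·(≡2), b=3^-4·(≡1) mod 3; (2|3)=-1, (1|3)=+1; (−1)^{-6·-4·1}·(-1)^-4·(+1)^-6 = +1.
v=7: a=7^6·(≡4), b=7^2·(≡6) mod 7; (4|7)=+1, (6|7)=-1; (−1)^{6·2·3}·(+1)^2·(-1)^6 = +1.
v=17: a=17^-2·(≡12), b=17^-2·(≡15) mod 17; (12|17)=-1, (15|17)=+1; (−1)^{-2·-2·8}·(-1)^-2·(+1)^-2 = +1.
v=23: a=23^-2·(≡9), b=23^0·(≡7) mod 23; (9|23)=+1, (7|23)=-1; (−1)^{-2·0·11}·(+1)^0·(-1)^-2 = +1.
Ram(473, -46139) = {11, 37}; no ℚ_11-point on the conic.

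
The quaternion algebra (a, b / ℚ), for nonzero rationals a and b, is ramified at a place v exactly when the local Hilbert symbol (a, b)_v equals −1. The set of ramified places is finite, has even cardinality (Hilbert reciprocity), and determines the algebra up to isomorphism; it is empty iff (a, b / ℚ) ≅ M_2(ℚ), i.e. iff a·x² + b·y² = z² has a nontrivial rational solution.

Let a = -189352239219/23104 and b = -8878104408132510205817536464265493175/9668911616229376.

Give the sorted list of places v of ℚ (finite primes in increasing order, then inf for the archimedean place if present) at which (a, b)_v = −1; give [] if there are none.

[3, 31, 37, inf]

Mod squares: a ≡ -1028859, b ≡ -1023. Check v ∈ {∞, 2, 3, 5, 7, 11, 13, 19, 23, 29, 31, 37}.
v=11: a=11^2·(≡3), b=11^5·(≡10) mod 11; (3|11)=+1, (10|11)=-1; (−1)^{2·5·5}·(+1)^5·(-1)^2 = +1.
v=2: v_2(a)=-6, v_2(b)=-22; units ≡ 5, 1 (mod 8); ε·ε+αω+βω = 0·0+-6·0+-22·1 ≡ 0  ⇒  (a,b)_2 = +1.
v=19: a=19^-2·(≡10), b=19^-6·(≡14) mod 19; (10|19)=-1, (14|19)=-1; (−1)^{-2·-6·9}·(-1)^-6·(-1)^-2 = +1.
v=23: a=23^1·(≡3), b=23^2·(≡12) mod 23; (3|23)=+1, (12|23)=+1; (−1)^{1·2·11}·(+1)^2·(+1)^1 = +1.
v=29: a=29^0·(≡17), b=29^4·(≡10) mod 29; (17|29)=-1, (10|29)=-1; (−1)^{0·4·14}·(-1)^4·(-1)^0 = +1.
v=37: a=37^1·(≡24), b=37^2·(≡2) mod 37; (24|37)=-1, (2|37)=-1; (−1)^{1·2·18}·(-1)^2·(-1)^1 = -1.
v=13: a=13^3·(≡12), b=13^8·(≡10) mod 13; (12|13)=+1, (10|13)=+1; (−1)^{3·8·6}·(+1)^8·(+1)^3 = +1.
v=7: a=7^0·(≡1), b=7^-2·(≡5) mod 7; (1|7)=+1, (5|7)=-1; (−1)^{0·-2·3}·(+1)^-2·(-1)^0 = +1.
v=5: a=5^0·(≡4), b=5^2·(≡3) mod 5; (4|5)=+1, (3|5)=-1; (−1)^{0·2·2}·(+1)^2·(-1)^0 = +1.
v=3: a=3^3·(≡1), b=3^11·(≡1) mod 3; (1|3)=+1, (1|3)=+1; (−1)^{3·11·1}·(+1)^11·(+1)^3 = -1.
v=31: a=31^1·(≡23), b=31^3·(≡13) mod 31; (23|31)=-1, (13|31)=-1; (−1)^{1·3·15}·(-1)^3·(-1)^1 = -1.
v=∞: -1028859 < 0 and -1023 < 0  ⇒  (a,b)_∞ = -1.
(-1028859, -1023 / ℚ) ramifies at {3, 31, 37, ∞}: a division algebra.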